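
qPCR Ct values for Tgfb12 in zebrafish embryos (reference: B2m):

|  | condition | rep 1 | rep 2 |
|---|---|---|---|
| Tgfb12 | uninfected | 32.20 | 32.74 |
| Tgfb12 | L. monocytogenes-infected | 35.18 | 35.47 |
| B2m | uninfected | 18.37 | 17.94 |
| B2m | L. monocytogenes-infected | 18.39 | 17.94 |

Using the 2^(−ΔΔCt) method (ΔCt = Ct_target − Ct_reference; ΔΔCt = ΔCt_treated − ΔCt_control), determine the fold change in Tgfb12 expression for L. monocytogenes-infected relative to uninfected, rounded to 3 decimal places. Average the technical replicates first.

Mean Ct: Tgfb12 uninfected 32.470; Tgfb12 L. monocytogenes-infected 35.325; B2m uninfected 18.155; B2m L. monocytogenes-infected 18.165
ΔCt(uninfected) = 32.470 − 18.155 = 14.315
ΔCt(L. monocytogenes-infected) = 35.325 − 18.165 = 17.160
ΔΔCt = 17.160 − 14.315 = 2.845
Fold change = 2^(−2.845) = 0.1392

0.139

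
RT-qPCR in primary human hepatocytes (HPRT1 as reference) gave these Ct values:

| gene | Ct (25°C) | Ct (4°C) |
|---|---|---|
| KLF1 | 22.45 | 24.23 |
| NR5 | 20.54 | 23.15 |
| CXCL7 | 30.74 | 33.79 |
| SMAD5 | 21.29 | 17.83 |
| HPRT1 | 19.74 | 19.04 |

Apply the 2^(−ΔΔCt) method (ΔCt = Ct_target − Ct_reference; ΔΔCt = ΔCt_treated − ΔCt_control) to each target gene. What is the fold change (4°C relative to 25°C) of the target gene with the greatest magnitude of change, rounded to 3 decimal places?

KLF1: ΔΔCt = (24.23−19.04) − (22.45−19.74) = 5.19 − 2.71 = 2.48; fold change = 2^-2.48 = 0.179
NR5: ΔΔCt = (23.15−19.04) − (20.54−19.74) = 4.11 − 0.80 = 3.31; fold change = 2^-3.31 = 0.101
CXCL7: ΔΔCt = (33.79−19.04) − (30.74−19.74) = 14.75 − 11.00 = 3.75; fold change = 2^-3.75 = 0.074
SMAD5: ΔΔCt = (17.83−19.04) − (21.29−19.74) = -1.21 − 1.55 = -2.76; fold change = 2^2.76 = 6.774
CXCL7 has the largest |ΔΔCt| = 3.75.

0.074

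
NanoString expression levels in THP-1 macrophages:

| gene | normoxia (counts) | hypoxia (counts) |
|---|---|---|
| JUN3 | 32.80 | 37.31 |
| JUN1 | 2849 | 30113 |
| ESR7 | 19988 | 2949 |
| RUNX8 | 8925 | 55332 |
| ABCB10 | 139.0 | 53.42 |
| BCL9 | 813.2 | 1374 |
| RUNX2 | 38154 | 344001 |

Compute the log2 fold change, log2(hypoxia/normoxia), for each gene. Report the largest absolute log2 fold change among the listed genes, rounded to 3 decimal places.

log2(37.31/32.80) = 0.186  (JUN3)
log2(30113/2849) = 3.402  (JUN1)
log2(2949/19988) = -2.761  (ESR7)
log2(55332/8925) = 2.632  (RUNX8)
log2(53.42/139.0) = -1.380  (ABCB10)
log2(1374/813.2) = 0.757  (BCL9)
log2(344001/38154) = 3.173  (RUNX2)
The largest magnitude belongs to JUN1.

3.402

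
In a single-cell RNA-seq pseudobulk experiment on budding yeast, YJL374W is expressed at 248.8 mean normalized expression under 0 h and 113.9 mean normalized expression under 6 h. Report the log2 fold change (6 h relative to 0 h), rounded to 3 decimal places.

-1.127

Fold change = 113.9 / 248.8 = 0.4578
log2(0.4578) = -1.1272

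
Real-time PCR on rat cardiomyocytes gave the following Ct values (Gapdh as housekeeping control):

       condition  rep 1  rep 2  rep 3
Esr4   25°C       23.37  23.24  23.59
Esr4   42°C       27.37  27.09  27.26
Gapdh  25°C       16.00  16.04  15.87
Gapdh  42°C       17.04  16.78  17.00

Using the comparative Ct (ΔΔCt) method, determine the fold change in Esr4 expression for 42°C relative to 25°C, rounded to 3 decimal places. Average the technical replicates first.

0.137

Mean Ct: Esr4 25°C 23.400; Esr4 42°C 27.240; Gapdh 25°C 15.970; Gapdh 42°C 16.940
ΔCt(25°C) = 23.400 − 15.970 = 7.430
ΔCt(42°C) = 27.240 − 16.940 = 10.300
ΔΔCt = 10.300 − 7.430 = 2.870
Fold change = 2^(−2.870) = 0.1368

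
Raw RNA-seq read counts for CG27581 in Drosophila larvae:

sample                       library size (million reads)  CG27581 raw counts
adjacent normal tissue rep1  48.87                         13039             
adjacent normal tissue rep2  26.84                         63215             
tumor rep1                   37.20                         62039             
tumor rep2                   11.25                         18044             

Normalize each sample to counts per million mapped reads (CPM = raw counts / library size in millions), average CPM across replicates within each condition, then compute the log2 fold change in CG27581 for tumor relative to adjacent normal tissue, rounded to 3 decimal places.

CPM(adjacent normal tissue rep1) = 13039 / 48.87 = 266.8099
CPM(adjacent normal tissue rep2) = 63215 / 26.84 = 2355.2534
CPM(tumor rep1) = 62039 / 37.20 = 1667.7151
CPM(tumor rep2) = 18044 / 11.25 = 1603.9111
mean CPM(adjacent normal tissue) = 1311.0316; mean CPM(tumor) = 1635.8131
Fold change = 1635.8131 / 1311.0316 = 1.24773
log2(1.24773) = 0.3193

0.319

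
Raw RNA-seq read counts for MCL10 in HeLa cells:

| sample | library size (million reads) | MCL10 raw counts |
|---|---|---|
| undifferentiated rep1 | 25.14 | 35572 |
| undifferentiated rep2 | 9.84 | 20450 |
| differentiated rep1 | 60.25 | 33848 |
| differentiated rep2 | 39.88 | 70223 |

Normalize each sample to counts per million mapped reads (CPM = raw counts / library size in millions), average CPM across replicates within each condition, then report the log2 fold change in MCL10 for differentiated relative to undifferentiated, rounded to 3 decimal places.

CPM(undifferentiated rep1) = 35572 / 25.14 = 1414.9562
CPM(undifferentiated rep2) = 20450 / 9.84 = 2078.2520
CPM(differentiated rep1) = 33848 / 60.25 = 561.7925
CPM(differentiated rep2) = 70223 / 39.88 = 1760.8576
mean CPM(undifferentiated) = 1746.6041; mean CPM(differentiated) = 1161.3251
Fold change = 1161.3251 / 1746.6041 = 0.66490
log2(0.66490) = -0.5888

-0.589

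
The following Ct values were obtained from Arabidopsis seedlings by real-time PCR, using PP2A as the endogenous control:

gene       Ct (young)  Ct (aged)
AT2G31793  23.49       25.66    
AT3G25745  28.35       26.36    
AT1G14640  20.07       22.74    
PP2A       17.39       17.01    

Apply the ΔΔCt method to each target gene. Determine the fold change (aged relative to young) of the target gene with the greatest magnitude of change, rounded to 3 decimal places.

0.121

AT2G31793: ΔΔCt = (25.66−17.01) − (23.49−17.39) = 8.65 − 6.10 = 2.55; fold change = 2^-2.55 = 0.171
AT3G25745: ΔΔCt = (26.36−17.01) − (28.35−17.39) = 9.35 − 10.96 = -1.61; fold change = 2^1.61 = 3.053
AT1G14640: ΔΔCt = (22.74−17.01) − (20.07−17.39) = 5.73 − 2.68 = 3.05; fold change = 2^-3.05 = 0.121
AT1G14640 has the largest |ΔΔCt| = 3.05.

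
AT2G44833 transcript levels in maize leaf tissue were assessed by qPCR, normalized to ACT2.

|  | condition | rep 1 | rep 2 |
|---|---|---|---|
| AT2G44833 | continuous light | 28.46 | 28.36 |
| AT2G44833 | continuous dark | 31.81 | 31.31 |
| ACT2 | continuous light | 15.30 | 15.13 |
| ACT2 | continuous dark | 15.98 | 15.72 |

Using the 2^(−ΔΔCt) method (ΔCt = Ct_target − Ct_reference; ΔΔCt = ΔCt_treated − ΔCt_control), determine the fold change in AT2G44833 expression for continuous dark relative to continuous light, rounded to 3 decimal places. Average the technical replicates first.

0.175

Mean Ct: AT2G44833 continuous light 28.410; AT2G44833 continuous dark 31.560; ACT2 continuous light 15.215; ACT2 continuous dark 15.850
ΔCt(continuous light) = 28.410 − 15.215 = 13.195
ΔCt(continuous dark) = 31.560 − 15.850 = 15.710
ΔΔCt = 15.710 − 13.195 = 2.515
Fold change = 2^(−2.515) = 0.1749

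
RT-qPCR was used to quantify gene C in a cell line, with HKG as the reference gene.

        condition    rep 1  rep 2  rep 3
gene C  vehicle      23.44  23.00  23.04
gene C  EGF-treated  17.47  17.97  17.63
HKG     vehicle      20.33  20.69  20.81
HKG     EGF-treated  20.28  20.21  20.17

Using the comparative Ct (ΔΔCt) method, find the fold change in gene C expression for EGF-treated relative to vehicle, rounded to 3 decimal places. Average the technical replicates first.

Mean Ct: gene C vehicle 23.160; gene C EGF-treated 17.690; HKG vehicle 20.610; HKG EGF-treated 20.220
ΔCt(vehicle) = 23.160 − 20.610 = 2.550
ΔCt(EGF-treated) = 17.690 − 20.220 = -2.530
ΔΔCt = -2.530 − 2.550 = -5.080
Fold change = 2^(−(-5.080)) = 2^5.080 = 33.8246

33.825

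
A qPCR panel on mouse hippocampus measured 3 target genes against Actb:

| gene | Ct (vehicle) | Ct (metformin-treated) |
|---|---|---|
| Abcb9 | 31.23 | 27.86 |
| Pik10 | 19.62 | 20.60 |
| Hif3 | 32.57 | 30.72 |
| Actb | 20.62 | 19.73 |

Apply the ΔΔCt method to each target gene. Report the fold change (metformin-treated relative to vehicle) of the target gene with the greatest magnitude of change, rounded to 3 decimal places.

5.579

Abcb9: ΔΔCt = (27.86−19.73) − (31.23−20.62) = 8.13 − 10.61 = -2.48; fold change = 2^2.48 = 5.579
Pik10: ΔΔCt = (20.60−19.73) − (19.62−20.62) = 0.87 − (-1.00) = 1.87; fold change = 2^-1.87 = 0.274
Hif3: ΔΔCt = (30.72−19.73) − (32.57−20.62) = 10.99 − 11.95 = -0.96; fold change = 2^0.96 = 1.945
Abcb9 has the largest |ΔΔCt| = 2.48.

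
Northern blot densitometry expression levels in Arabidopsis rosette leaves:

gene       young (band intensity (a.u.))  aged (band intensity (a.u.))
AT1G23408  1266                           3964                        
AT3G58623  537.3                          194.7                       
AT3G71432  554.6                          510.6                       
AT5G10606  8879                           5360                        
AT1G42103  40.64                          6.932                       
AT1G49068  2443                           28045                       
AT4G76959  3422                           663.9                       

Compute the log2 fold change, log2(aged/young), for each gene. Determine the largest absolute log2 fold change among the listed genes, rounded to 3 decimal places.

log2(3964/1266) = 1.647  (AT1G23408)
log2(194.7/537.3) = -1.464  (AT3G58623)
log2(510.6/554.6) = -0.119  (AT3G71432)
log2(5360/8879) = -0.728  (AT5G10606)
log2(6.932/40.64) = -2.552  (AT1G42103)
log2(28045/2443) = 3.521  (AT1G49068)
log2(663.9/3422) = -2.366  (AT4G76959)
The largest magnitude belongs to AT1G49068.

3.521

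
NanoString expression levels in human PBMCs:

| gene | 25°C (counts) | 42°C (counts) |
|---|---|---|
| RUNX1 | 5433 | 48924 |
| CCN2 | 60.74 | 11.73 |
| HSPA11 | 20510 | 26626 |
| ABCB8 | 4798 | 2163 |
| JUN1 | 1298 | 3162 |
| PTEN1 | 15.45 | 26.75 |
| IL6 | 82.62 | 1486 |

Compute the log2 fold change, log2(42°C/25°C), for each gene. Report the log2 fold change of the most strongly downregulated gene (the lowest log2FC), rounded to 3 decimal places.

-2.372

log2(48924/5433) = 3.171  (RUNX1)
log2(11.73/60.74) = -2.372  (CCN2)
log2(26626/20510) = 0.377  (HSPA11)
log2(2163/4798) = -1.149  (ABCB8)
log2(3162/1298) = 1.285  (JUN1)
log2(26.75/15.45) = 0.792  (PTEN1)
log2(1486/82.62) = 4.169  (IL6)
CCN2 is most strongly downregulated.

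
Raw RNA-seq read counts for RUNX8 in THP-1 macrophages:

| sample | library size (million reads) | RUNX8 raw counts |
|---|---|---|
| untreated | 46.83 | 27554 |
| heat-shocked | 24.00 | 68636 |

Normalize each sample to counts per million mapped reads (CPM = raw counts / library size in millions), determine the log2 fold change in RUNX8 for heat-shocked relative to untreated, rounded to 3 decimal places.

CPM(untreated) = 27554 / 46.83 = 588.3835
CPM(heat-shocked) = 68636 / 24.00 = 2859.8333
Fold change = 2859.8333 / 588.3835 = 4.86049
log2(4.86049) = 2.2811

2.281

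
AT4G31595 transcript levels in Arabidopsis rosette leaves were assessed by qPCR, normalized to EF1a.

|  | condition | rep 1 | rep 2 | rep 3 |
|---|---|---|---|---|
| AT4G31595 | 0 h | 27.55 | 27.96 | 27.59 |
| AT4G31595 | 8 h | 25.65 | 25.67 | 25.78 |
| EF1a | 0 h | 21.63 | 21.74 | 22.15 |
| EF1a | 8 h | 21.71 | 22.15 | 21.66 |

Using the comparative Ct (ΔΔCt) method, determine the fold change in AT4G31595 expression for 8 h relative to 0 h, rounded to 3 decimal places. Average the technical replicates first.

Mean Ct: AT4G31595 0 h 27.700; AT4G31595 8 h 25.700; EF1a 0 h 21.840; EF1a 8 h 21.840
ΔCt(0 h) = 27.700 − 21.840 = 5.860
ΔCt(8 h) = 25.700 − 21.840 = 3.860
ΔΔCt = 3.860 − 5.860 = -2.000
Fold change = 2^(−(-2.000)) = 2^2.000 = 4.0000

4.000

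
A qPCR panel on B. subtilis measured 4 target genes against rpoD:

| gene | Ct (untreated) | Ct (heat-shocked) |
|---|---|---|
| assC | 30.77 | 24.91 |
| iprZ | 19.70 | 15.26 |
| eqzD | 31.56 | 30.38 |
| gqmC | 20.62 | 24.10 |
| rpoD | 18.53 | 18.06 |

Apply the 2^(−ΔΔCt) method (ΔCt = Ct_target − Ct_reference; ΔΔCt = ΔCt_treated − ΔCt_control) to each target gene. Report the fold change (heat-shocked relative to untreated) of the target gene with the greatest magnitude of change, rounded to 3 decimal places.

assC: ΔΔCt = (24.91−18.06) − (30.77−18.53) = 6.85 − 12.24 = -5.39; fold change = 2^5.39 = 41.933
iprZ: ΔΔCt = (15.26−18.06) − (19.70−18.53) = -2.80 − 1.17 = -3.97; fold change = 2^3.97 = 15.671
eqzD: ΔΔCt = (30.38−18.06) − (31.56−18.53) = 12.32 − 13.03 = -0.71; fold change = 2^0.71 = 1.636
gqmC: ΔΔCt = (24.10−18.06) − (20.62−18.53) = 6.04 − 2.09 = 3.95; fold change = 2^-3.95 = 0.065
assC has the largest |ΔΔCt| = 5.39.

41.933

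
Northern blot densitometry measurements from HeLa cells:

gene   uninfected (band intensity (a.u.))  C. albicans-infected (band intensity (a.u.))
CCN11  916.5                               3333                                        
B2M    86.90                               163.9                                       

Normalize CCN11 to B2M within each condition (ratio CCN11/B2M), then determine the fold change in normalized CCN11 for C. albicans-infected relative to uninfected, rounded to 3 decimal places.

CCN11/B2M (uninfected) = 916.5 / 86.90 = 10.547
CCN11/B2M (C. albicans-infected) = 3333 / 163.9 = 20.336
Fold change = 20.336 / 10.547 = 1.9282

1.928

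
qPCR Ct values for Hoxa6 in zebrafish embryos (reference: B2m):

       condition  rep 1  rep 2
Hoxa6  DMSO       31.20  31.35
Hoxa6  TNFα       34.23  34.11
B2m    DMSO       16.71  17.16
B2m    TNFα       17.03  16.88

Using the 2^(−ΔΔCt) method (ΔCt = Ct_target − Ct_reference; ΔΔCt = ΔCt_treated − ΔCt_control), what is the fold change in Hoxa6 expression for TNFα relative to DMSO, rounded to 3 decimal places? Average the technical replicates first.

0.136

Mean Ct: Hoxa6 DMSO 31.275; Hoxa6 TNFα 34.170; B2m DMSO 16.935; B2m TNFα 16.955
ΔCt(DMSO) = 31.275 − 16.935 = 14.340
ΔCt(TNFα) = 34.170 − 16.955 = 17.215
ΔΔCt = 17.215 − 14.340 = 2.875
Fold change = 2^(−2.875) = 0.1363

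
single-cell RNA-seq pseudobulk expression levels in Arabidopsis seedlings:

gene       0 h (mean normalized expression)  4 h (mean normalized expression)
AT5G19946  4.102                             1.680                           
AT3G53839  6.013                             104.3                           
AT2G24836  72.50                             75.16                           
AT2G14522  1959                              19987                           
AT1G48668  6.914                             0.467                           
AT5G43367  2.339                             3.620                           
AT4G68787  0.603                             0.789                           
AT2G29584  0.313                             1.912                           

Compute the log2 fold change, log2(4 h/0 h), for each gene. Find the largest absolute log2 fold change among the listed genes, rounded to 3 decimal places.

4.117

log2(1.680/4.102) = -1.288  (AT5G19946)
log2(104.3/6.013) = 4.117  (AT3G53839)
log2(75.16/72.50) = 0.052  (AT2G24836)
log2(19987/1959) = 3.351  (AT2G14522)
log2(0.467/6.914) = -3.888  (AT1G48668)
log2(3.620/2.339) = 0.630  (AT5G43367)
log2(0.789/0.603) = 0.388  (AT4G68787)
log2(1.912/0.313) = 2.611  (AT2G29584)
The largest magnitude belongs to AT3G53839.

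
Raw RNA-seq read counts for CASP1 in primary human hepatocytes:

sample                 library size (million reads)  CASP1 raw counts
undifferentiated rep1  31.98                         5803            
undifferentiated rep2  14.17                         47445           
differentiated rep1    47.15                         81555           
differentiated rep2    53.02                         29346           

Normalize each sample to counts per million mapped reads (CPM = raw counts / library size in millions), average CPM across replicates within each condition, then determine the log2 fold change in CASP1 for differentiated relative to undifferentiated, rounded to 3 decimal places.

CPM(undifferentiated rep1) = 5803 / 31.98 = 181.4572
CPM(undifferentiated rep2) = 47445 / 14.17 = 3348.2710
CPM(differentiated rep1) = 81555 / 47.15 = 1729.6925
CPM(differentiated rep2) = 29346 / 53.02 = 553.4892
mean CPM(undifferentiated) = 1764.8641; mean CPM(differentiated) = 1141.5909
Fold change = 1141.5909 / 1764.8641 = 0.64684
log2(0.64684) = -0.6285

-0.629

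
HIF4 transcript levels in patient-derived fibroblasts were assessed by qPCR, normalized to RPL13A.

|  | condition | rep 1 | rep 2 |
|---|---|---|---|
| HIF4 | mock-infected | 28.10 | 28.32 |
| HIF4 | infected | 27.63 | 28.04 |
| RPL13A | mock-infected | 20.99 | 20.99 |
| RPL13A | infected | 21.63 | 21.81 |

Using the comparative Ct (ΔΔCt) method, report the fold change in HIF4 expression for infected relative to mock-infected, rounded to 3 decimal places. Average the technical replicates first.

2.151

Mean Ct: HIF4 mock-infected 28.210; HIF4 infected 27.835; RPL13A mock-infected 20.990; RPL13A infected 21.720
ΔCt(mock-infected) = 28.210 − 20.990 = 7.220
ΔCt(infected) = 27.835 − 21.720 = 6.115
ΔΔCt = 6.115 − 7.220 = -1.105
Fold change = 2^(−(-1.105)) = 2^1.105 = 2.1510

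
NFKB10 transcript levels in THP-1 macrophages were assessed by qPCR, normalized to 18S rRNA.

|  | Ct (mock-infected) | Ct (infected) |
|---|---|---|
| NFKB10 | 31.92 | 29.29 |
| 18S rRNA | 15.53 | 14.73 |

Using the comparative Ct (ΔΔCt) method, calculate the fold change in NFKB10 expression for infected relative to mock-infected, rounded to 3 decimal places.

ΔCt(mock-infected) = 31.920 − 15.530 = 16.390
ΔCt(infected) = 29.290 − 14.730 = 14.560
ΔΔCt = 14.560 − 16.390 = -1.830
Fold change = 2^(−(-1.830)) = 2^1.830 = 3.5554

3.555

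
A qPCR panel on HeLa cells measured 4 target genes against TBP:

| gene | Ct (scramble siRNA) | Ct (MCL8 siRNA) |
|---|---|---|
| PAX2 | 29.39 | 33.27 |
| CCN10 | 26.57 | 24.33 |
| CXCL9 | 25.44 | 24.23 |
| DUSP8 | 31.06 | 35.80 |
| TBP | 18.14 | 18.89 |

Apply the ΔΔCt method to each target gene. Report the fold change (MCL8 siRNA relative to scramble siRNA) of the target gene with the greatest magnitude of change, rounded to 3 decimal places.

0.063

PAX2: ΔΔCt = (33.27−18.89) − (29.39−18.14) = 14.38 − 11.25 = 3.13; fold change = 2^-3.13 = 0.114
CCN10: ΔΔCt = (24.33−18.89) − (26.57−18.14) = 5.44 − 8.43 = -2.99; fold change = 2^2.99 = 7.945
CXCL9: ΔΔCt = (24.23−18.89) − (25.44−18.14) = 5.34 − 7.30 = -1.96; fold change = 2^1.96 = 3.891
DUSP8: ΔΔCt = (35.80−18.89) − (31.06−18.14) = 16.91 − 12.92 = 3.99; fold change = 2^-3.99 = 0.063
DUSP8 has the largest |ΔΔCt| = 3.99.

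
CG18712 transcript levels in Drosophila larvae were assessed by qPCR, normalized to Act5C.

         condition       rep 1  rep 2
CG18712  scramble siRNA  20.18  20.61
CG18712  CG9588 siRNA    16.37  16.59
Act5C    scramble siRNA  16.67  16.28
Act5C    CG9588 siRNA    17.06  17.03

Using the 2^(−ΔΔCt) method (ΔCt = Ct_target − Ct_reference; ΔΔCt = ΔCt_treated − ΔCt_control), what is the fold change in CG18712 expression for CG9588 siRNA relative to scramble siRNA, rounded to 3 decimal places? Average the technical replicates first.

22.393

Mean Ct: CG18712 scramble siRNA 20.395; CG18712 CG9588 siRNA 16.480; Act5C scramble siRNA 16.475; Act5C CG9588 siRNA 17.045
ΔCt(scramble siRNA) = 20.395 − 16.475 = 3.920
ΔCt(CG9588 siRNA) = 16.480 − 17.045 = -0.565
ΔΔCt = -0.565 − 3.920 = -4.485
Fold change = 2^(−(-4.485)) = 2^4.485 = 22.3934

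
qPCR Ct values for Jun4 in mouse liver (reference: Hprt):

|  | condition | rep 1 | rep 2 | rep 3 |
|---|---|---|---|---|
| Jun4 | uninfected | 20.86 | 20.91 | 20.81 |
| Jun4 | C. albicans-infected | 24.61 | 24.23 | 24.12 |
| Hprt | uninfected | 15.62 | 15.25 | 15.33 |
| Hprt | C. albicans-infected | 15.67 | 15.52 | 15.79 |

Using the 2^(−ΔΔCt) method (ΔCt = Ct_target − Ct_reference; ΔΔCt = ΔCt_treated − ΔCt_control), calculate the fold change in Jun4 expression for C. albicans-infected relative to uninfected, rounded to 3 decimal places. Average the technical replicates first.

0.109

Mean Ct: Jun4 uninfected 20.860; Jun4 C. albicans-infected 24.320; Hprt uninfected 15.400; Hprt C. albicans-infected 15.660
ΔCt(uninfected) = 20.860 − 15.400 = 5.460
ΔCt(C. albicans-infected) = 24.320 − 15.660 = 8.660
ΔΔCt = 8.660 − 5.460 = 3.200
Fold change = 2^(−3.200) = 0.1088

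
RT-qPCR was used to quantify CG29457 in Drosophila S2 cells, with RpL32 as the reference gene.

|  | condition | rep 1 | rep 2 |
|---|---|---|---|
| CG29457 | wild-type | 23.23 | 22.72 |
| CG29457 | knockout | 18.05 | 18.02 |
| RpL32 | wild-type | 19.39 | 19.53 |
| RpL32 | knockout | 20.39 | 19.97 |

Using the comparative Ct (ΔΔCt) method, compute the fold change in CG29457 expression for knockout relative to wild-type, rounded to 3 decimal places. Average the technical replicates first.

Mean Ct: CG29457 wild-type 22.975; CG29457 knockout 18.035; RpL32 wild-type 19.460; RpL32 knockout 20.180
ΔCt(wild-type) = 22.975 − 19.460 = 3.515
ΔCt(knockout) = 18.035 − 20.180 = -2.145
ΔΔCt = -2.145 − 3.515 = -5.660
Fold change = 2^(−(-5.660)) = 2^5.660 = 50.5626

50.563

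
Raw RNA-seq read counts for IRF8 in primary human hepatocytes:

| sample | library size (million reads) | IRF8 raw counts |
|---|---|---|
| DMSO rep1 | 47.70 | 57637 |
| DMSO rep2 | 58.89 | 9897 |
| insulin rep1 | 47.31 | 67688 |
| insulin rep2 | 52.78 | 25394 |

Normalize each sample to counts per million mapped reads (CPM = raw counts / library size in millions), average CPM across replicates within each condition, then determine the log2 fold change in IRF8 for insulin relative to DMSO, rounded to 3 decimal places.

0.474

CPM(DMSO rep1) = 57637 / 47.70 = 1208.3229
CPM(DMSO rep2) = 9897 / 58.89 = 168.0591
CPM(insulin rep1) = 67688 / 47.31 = 1430.7335
CPM(insulin rep2) = 25394 / 52.78 = 481.1292
mean CPM(DMSO) = 688.1910; mean CPM(insulin) = 955.9313
Fold change = 955.9313 / 688.1910 = 1.38905
log2(1.38905) = 0.4741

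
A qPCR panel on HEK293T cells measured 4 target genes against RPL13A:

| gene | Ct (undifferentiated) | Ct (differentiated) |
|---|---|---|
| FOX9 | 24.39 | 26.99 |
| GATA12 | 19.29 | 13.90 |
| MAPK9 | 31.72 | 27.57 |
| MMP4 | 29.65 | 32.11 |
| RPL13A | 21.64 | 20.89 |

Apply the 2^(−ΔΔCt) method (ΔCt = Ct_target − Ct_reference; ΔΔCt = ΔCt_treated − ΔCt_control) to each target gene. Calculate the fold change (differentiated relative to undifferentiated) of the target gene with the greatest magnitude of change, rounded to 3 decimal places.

24.933

FOX9: ΔΔCt = (26.99−20.89) − (24.39−21.64) = 6.10 − 2.75 = 3.35; fold change = 2^-3.35 = 0.098
GATA12: ΔΔCt = (13.90−20.89) − (19.29−21.64) = -6.99 − (-2.35) = -4.64; fold change = 2^4.64 = 24.933
MAPK9: ΔΔCt = (27.57−20.89) − (31.72−21.64) = 6.68 − 10.08 = -3.40; fold change = 2^3.40 = 10.556
MMP4: ΔΔCt = (32.11−20.89) − (29.65−21.64) = 11.22 − 8.01 = 3.21; fold change = 2^-3.21 = 0.108
GATA12 has the largest |ΔΔCt| = 4.64.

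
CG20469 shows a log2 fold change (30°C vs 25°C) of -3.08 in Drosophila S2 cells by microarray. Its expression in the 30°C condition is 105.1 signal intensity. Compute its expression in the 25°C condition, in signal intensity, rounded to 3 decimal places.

Fold change = 2^(-3.08) = 0.1183
25°C expression = 105.1 / 0.1183 = 888.741

888.741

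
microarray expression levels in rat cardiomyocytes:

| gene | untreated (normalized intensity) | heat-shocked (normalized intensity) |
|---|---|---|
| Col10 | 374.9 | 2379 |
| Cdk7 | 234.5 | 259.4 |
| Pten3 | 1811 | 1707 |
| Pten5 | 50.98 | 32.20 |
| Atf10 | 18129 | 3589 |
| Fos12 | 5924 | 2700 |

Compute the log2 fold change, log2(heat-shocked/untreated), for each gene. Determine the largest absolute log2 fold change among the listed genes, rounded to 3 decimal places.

log2(2379/374.9) = 2.666  (Col10)
log2(259.4/234.5) = 0.146  (Cdk7)
log2(1707/1811) = -0.085  (Pten3)
log2(32.20/50.98) = -0.663  (Pten5)
log2(3589/18129) = -2.337  (Atf10)
log2(2700/5924) = -1.134  (Fos12)
The largest magnitude belongs to Col10.

2.666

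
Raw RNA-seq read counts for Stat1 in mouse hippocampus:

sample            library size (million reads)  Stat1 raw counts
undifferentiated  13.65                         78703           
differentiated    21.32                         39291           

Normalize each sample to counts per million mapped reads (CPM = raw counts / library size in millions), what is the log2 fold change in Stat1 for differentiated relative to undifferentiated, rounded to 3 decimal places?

-1.646

CPM(undifferentiated) = 78703 / 13.65 = 5765.7875
CPM(differentiated) = 39291 / 21.32 = 1842.9174
Fold change = 1842.9174 / 5765.7875 = 0.31963
log2(0.31963) = -1.6455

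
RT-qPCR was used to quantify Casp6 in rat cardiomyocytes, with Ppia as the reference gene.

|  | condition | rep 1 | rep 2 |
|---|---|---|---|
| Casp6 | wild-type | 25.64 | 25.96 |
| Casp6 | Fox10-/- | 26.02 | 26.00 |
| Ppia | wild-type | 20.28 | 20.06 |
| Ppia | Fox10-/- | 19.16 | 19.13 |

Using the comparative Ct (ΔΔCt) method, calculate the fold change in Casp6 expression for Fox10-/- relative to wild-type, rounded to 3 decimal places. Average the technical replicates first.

Mean Ct: Casp6 wild-type 25.800; Casp6 Fox10-/- 26.010; Ppia wild-type 20.170; Ppia Fox10-/- 19.145
ΔCt(wild-type) = 25.800 − 20.170 = 5.630
ΔCt(Fox10-/-) = 26.010 − 19.145 = 6.865
ΔΔCt = 6.865 − 5.630 = 1.235
Fold change = 2^(−1.235) = 0.4248

0.425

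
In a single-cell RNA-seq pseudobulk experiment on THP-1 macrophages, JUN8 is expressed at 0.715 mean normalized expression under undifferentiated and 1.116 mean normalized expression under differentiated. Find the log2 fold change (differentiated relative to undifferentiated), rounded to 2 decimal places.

0.64

Fold change = 1.116 / 0.715 = 1.5608
log2(1.5608) = 0.642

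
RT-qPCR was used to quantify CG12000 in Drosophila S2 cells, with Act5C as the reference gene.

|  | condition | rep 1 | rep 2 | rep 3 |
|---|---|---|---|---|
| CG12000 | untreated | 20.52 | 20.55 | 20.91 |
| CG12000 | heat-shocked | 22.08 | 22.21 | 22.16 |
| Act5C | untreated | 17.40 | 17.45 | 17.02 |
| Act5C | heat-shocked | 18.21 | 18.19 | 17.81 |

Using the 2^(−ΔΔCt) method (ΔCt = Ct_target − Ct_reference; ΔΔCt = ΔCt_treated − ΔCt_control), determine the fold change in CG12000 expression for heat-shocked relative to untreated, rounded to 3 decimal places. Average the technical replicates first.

0.611

Mean Ct: CG12000 untreated 20.660; CG12000 heat-shocked 22.150; Act5C untreated 17.290; Act5C heat-shocked 18.070
ΔCt(untreated) = 20.660 − 17.290 = 3.370
ΔCt(heat-shocked) = 22.150 − 18.070 = 4.080
ΔΔCt = 4.080 − 3.370 = 0.710
Fold change = 2^(−0.710) = 0.6113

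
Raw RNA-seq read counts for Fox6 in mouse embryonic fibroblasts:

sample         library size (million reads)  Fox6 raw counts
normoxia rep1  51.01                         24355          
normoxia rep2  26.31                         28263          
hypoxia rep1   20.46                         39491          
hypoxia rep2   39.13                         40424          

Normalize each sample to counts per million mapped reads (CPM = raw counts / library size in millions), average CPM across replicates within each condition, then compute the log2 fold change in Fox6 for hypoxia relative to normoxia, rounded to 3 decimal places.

CPM(normoxia rep1) = 24355 / 51.01 = 477.4554
CPM(normoxia rep2) = 28263 / 26.31 = 1074.2303
CPM(hypoxia rep1) = 39491 / 20.46 = 1930.1564
CPM(hypoxia rep2) = 40424 / 39.13 = 1033.0693
mean CPM(normoxia) = 775.8429; mean CPM(hypoxia) = 1481.6128
Fold change = 1481.6128 / 775.8429 = 1.90968
log2(1.90968) = 0.9333

0.933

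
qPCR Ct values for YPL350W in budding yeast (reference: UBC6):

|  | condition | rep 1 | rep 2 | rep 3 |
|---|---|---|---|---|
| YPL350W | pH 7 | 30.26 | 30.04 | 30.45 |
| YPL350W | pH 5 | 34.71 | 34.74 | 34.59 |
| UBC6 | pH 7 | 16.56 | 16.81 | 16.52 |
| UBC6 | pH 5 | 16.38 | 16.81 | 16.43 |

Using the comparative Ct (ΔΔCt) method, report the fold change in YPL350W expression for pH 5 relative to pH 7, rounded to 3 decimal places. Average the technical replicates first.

0.044

Mean Ct: YPL350W pH 7 30.250; YPL350W pH 5 34.680; UBC6 pH 7 16.630; UBC6 pH 5 16.540
ΔCt(pH 7) = 30.250 − 16.630 = 13.620
ΔCt(pH 5) = 34.680 − 16.540 = 18.140
ΔΔCt = 18.140 − 13.620 = 4.520
Fold change = 2^(−4.520) = 0.0436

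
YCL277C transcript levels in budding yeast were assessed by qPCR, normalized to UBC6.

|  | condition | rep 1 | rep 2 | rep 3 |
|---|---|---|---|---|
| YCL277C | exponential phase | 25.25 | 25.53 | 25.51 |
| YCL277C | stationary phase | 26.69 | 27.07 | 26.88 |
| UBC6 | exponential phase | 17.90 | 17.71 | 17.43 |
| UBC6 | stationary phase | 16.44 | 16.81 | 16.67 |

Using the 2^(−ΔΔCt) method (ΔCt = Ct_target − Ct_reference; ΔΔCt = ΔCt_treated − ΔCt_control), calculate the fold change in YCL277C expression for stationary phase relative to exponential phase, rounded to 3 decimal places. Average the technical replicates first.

Mean Ct: YCL277C exponential phase 25.430; YCL277C stationary phase 26.880; UBC6 exponential phase 17.680; UBC6 stationary phase 16.640
ΔCt(exponential phase) = 25.430 − 17.680 = 7.750
ΔCt(stationary phase) = 26.880 − 16.640 = 10.240
ΔΔCt = 10.240 − 7.750 = 2.490
Fold change = 2^(−2.490) = 0.1780

0.178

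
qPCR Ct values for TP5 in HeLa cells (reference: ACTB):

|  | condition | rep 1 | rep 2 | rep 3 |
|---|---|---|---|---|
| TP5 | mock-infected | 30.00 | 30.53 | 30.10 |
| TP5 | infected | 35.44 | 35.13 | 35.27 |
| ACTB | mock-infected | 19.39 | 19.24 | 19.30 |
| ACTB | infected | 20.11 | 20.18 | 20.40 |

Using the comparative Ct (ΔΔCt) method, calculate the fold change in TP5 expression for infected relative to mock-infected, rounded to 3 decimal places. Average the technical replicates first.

Mean Ct: TP5 mock-infected 30.210; TP5 infected 35.280; ACTB mock-infected 19.310; ACTB infected 20.230
ΔCt(mock-infected) = 30.210 − 19.310 = 10.900
ΔCt(infected) = 35.280 − 20.230 = 15.050
ΔΔCt = 15.050 − 10.900 = 4.150
Fold change = 2^(−4.150) = 0.0563

0.056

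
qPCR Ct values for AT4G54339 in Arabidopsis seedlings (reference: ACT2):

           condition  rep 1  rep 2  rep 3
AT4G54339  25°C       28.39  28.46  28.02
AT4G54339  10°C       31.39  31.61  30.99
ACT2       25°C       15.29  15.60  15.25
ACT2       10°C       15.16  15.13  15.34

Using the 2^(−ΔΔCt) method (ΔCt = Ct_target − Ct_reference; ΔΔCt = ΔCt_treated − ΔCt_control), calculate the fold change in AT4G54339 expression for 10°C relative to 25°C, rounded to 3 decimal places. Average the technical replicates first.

0.108

Mean Ct: AT4G54339 25°C 28.290; AT4G54339 10°C 31.330; ACT2 25°C 15.380; ACT2 10°C 15.210
ΔCt(25°C) = 28.290 − 15.380 = 12.910
ΔCt(10°C) = 31.330 − 15.210 = 16.120
ΔΔCt = 16.120 − 12.910 = 3.210
Fold change = 2^(−3.210) = 0.1081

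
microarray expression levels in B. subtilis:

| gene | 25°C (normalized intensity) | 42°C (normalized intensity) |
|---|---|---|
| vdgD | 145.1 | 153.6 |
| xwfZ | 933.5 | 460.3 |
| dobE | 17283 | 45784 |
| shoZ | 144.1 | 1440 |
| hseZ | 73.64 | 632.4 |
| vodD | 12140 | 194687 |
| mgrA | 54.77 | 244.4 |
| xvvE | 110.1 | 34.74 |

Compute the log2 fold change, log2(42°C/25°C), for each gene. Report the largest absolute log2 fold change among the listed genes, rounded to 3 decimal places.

log2(153.6/145.1) = 0.082  (vdgD)
log2(460.3/933.5) = -1.020  (xwfZ)
log2(45784/17283) = 1.405  (dobE)
log2(1440/144.1) = 3.321  (shoZ)
log2(632.4/73.64) = 3.102  (hseZ)
log2(194687/12140) = 4.003  (vodD)
log2(244.4/54.77) = 2.158  (mgrA)
log2(34.74/110.1) = -1.664  (xvvE)
The largest magnitude belongs to vodD.

4.003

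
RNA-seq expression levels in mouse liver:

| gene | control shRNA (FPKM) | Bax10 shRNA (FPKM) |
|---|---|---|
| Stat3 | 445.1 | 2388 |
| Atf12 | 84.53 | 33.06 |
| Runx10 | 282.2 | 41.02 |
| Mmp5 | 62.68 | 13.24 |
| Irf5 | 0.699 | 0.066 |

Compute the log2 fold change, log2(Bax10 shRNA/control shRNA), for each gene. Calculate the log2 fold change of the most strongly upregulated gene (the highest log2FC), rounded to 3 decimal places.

2.424

log2(2388/445.1) = 2.424  (Stat3)
log2(33.06/84.53) = -1.354  (Atf12)
log2(41.02/282.2) = -2.782  (Runx10)
log2(13.24/62.68) = -2.243  (Mmp5)
log2(0.066/0.699) = -3.405  (Irf5)
Stat3 is most strongly upregulated.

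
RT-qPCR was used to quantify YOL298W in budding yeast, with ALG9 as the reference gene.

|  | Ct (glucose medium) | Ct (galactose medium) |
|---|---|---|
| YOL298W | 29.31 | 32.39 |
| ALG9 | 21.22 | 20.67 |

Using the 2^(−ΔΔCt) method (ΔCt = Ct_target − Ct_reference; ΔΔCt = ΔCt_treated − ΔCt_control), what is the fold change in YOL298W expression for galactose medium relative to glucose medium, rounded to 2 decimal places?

0.08

ΔCt(glucose medium) = 29.310 − 21.220 = 8.090
ΔCt(galactose medium) = 32.390 − 20.670 = 11.720
ΔΔCt = 11.720 − 8.090 = 3.630
Fold change = 2^(−3.630) = 0.081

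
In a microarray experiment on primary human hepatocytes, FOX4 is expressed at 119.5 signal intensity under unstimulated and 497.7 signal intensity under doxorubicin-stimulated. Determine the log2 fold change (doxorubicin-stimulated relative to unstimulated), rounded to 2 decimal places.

2.06

Fold change = 497.7 / 119.5 = 4.1649
log2(4.1649) = 2.058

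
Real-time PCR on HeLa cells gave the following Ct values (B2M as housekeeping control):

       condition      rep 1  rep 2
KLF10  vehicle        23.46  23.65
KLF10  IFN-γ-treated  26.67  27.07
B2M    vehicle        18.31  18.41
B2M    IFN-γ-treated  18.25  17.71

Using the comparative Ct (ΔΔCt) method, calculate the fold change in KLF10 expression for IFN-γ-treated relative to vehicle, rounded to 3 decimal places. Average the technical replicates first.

0.077

Mean Ct: KLF10 vehicle 23.555; KLF10 IFN-γ-treated 26.870; B2M vehicle 18.360; B2M IFN-γ-treated 17.980
ΔCt(vehicle) = 23.555 − 18.360 = 5.195
ΔCt(IFN-γ-treated) = 26.870 − 17.980 = 8.890
ΔΔCt = 8.890 − 5.195 = 3.695
Fold change = 2^(−3.695) = 0.0772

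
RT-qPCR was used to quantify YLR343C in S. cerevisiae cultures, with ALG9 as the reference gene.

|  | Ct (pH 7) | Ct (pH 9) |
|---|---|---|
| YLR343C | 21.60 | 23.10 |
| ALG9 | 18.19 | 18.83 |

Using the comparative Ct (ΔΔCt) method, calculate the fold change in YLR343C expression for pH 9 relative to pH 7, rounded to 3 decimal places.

ΔCt(pH 7) = 21.600 − 18.190 = 3.410
ΔCt(pH 9) = 23.100 − 18.830 = 4.270
ΔΔCt = 4.270 − 3.410 = 0.860
Fold change = 2^(−0.860) = 0.5510

0.551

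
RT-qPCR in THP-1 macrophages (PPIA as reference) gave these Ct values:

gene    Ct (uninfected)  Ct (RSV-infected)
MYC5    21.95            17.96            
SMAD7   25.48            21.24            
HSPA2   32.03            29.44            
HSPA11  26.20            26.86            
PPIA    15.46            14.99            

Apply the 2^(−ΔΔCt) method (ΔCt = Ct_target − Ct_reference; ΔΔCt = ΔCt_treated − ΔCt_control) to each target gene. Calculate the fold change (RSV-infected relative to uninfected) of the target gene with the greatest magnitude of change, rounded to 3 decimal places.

MYC5: ΔΔCt = (17.96−14.99) − (21.95−15.46) = 2.97 − 6.49 = -3.52; fold change = 2^3.52 = 11.472
SMAD7: ΔΔCt = (21.24−14.99) − (25.48−15.46) = 6.25 − 10.02 = -3.77; fold change = 2^3.77 = 13.642
HSPA2: ΔΔCt = (29.44−14.99) − (32.03−15.46) = 14.45 − 16.57 = -2.12; fold change = 2^2.12 = 4.347
HSPA11: ΔΔCt = (26.86−14.99) − (26.20−15.46) = 11.87 − 10.74 = 1.13; fold change = 2^-1.13 = 0.457
SMAD7 has the largest |ΔΔCt| = 3.77.

13.642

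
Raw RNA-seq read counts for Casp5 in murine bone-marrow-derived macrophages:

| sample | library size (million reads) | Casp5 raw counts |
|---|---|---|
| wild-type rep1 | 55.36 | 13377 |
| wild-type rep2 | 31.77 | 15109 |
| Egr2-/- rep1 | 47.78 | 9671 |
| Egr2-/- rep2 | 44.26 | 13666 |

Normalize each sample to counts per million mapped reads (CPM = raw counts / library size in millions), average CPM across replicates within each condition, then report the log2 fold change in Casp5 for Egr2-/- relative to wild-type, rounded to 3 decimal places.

CPM(wild-type rep1) = 13377 / 55.36 = 241.6366
CPM(wild-type rep2) = 15109 / 31.77 = 475.5744
CPM(Egr2-/- rep1) = 9671 / 47.78 = 202.4069
CPM(Egr2-/- rep2) = 13666 / 44.26 = 308.7664
mean CPM(wild-type) = 358.6055; mean CPM(Egr2-/-) = 255.5866
Fold change = 255.5866 / 358.6055 = 0.71272
log2(0.71272) = -0.4886

-0.489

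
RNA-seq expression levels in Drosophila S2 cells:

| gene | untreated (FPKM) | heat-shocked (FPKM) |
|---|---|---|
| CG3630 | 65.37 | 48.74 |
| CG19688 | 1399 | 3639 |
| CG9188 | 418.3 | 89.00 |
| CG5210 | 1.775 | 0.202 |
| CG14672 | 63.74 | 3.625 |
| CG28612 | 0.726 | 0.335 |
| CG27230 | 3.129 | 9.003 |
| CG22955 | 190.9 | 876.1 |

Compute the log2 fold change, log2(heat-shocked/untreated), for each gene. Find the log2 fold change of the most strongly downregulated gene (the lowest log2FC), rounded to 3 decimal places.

-4.136

log2(48.74/65.37) = -0.424  (CG3630)
log2(3639/1399) = 1.379  (CG19688)
log2(89.00/418.3) = -2.233  (CG9188)
log2(0.202/1.775) = -3.135  (CG5210)
log2(3.625/63.74) = -4.136  (CG14672)
log2(0.335/0.726) = -1.116  (CG28612)
log2(9.003/3.129) = 1.525  (CG27230)
log2(876.1/190.9) = 2.198  (CG22955)
CG14672 is most strongly downregulated.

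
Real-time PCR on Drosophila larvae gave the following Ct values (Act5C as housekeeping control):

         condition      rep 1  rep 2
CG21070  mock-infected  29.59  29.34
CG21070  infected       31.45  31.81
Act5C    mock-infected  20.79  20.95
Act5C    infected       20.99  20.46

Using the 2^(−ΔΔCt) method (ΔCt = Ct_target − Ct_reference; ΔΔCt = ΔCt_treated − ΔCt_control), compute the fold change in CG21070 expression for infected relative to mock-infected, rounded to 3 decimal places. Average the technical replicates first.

Mean Ct: CG21070 mock-infected 29.465; CG21070 infected 31.630; Act5C mock-infected 20.870; Act5C infected 20.725
ΔCt(mock-infected) = 29.465 − 20.870 = 8.595
ΔCt(infected) = 31.630 − 20.725 = 10.905
ΔΔCt = 10.905 − 8.595 = 2.310
Fold change = 2^(−2.310) = 0.2017

0.202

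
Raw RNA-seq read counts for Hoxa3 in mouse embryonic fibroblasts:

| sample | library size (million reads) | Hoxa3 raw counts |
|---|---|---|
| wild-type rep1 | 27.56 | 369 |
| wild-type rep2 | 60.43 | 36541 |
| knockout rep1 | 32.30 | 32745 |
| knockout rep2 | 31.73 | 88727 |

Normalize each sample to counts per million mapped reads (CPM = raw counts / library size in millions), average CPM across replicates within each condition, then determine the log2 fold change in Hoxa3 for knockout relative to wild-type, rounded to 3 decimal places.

CPM(wild-type rep1) = 369 / 27.56 = 13.3890
CPM(wild-type rep2) = 36541 / 60.43 = 604.6831
CPM(knockout rep1) = 32745 / 32.30 = 1013.7771
CPM(knockout rep2) = 88727 / 31.73 = 2796.3126
mean CPM(wild-type) = 309.0360; mean CPM(knockout) = 1905.0449
Fold change = 1905.0449 / 309.0360 = 6.16447
log2(6.16447) = 2.6240

2.624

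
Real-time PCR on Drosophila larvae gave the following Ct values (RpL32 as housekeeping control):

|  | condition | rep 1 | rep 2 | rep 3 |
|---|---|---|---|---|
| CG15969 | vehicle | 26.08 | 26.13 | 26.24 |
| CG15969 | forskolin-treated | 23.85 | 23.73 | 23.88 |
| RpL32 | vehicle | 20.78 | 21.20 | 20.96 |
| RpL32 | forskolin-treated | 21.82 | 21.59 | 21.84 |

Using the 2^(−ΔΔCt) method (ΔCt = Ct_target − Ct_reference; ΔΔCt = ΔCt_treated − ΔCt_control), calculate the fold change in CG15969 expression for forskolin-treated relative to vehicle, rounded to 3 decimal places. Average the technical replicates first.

Mean Ct: CG15969 vehicle 26.150; CG15969 forskolin-treated 23.820; RpL32 vehicle 20.980; RpL32 forskolin-treated 21.750
ΔCt(vehicle) = 26.150 − 20.980 = 5.170
ΔCt(forskolin-treated) = 23.820 − 21.750 = 2.070
ΔΔCt = 2.070 − 5.170 = -3.100
Fold change = 2^(−(-3.100)) = 2^3.100 = 8.5742

8.574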